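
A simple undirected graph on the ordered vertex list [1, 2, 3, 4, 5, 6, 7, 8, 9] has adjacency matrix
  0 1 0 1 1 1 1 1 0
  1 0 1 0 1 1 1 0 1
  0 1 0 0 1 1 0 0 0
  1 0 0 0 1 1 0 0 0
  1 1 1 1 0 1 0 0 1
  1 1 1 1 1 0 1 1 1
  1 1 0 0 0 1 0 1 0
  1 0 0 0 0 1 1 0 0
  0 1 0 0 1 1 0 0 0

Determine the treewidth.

A width-3 tree decomposition is:
Bags: B1 = {1, 2, 5, 6}  B2 = {1, 4, 5, 6}  B3 = {2, 3, 5, 6}  B4 = {2, 5, 6, 9}  B5 = {1, 2, 6, 7}  B6 = {1, 6, 7, 8}
Tree: B1–B2, B1–B3, B1–B4, B1–B5, B5–B6
Each bag holds 4 vertices, so the decomposition has width 3, which upper-bounds the treewidth. On the other hand G contains the 4-clique {1, 6, 7, 8}. A clique must lie in a single bag of any decomposition, so no decomposition can have width below 3. Therefore the treewidth is 3.

3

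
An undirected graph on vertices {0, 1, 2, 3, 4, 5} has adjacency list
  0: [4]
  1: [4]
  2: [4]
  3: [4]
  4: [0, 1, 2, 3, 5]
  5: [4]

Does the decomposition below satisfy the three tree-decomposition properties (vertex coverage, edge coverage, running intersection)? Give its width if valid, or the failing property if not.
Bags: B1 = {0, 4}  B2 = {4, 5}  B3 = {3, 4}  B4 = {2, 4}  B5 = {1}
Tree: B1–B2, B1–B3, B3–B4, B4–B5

A tree decomposition must satisfy three properties: every vertex lies in some bag; for every edge, both endpoints lie together in some bag; and for every vertex, the bags containing it form a connected subtree. Here edge (4,1) lies in no bag, so the decomposition is invalid.

No — edge (4,1) lies in no bag.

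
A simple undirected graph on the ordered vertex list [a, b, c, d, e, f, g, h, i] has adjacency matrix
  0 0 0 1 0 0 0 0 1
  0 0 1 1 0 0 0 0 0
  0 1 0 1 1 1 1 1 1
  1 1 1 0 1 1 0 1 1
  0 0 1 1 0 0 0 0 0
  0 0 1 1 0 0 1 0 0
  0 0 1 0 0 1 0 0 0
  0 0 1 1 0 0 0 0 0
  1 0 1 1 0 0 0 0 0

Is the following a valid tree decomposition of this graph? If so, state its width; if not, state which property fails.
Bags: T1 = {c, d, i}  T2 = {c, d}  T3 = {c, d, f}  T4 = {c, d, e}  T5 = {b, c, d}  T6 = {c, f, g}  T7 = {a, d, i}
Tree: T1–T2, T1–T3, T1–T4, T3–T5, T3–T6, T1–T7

A tree decomposition must satisfy three properties: every vertex lies in some bag; for every edge, both endpoints lie together in some bag; and for every vertex, the bags containing it form a connected subtree. Here vertex h appears in no bag, so the decomposition is invalid.

No — vertex h appears in no bag.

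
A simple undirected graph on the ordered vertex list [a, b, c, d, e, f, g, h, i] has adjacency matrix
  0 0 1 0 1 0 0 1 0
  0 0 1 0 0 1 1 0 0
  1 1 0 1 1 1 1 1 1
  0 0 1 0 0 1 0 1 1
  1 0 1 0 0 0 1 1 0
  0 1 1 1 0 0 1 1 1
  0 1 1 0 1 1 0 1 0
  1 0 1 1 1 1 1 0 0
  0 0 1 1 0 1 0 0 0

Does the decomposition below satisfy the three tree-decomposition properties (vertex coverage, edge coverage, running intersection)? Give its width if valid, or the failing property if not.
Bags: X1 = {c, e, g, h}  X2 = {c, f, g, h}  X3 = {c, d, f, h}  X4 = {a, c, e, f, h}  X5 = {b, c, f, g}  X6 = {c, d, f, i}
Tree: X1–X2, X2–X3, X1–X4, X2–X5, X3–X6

No — bags containing vertex f are not connected in the tree.

A tree decomposition must satisfy three properties: every vertex lies in some bag; for every edge, both endpoints lie together in some bag; and for every vertex, the bags containing it form a connected subtree. Here bags containing vertex f are not connected in the tree, so the decomposition is invalid.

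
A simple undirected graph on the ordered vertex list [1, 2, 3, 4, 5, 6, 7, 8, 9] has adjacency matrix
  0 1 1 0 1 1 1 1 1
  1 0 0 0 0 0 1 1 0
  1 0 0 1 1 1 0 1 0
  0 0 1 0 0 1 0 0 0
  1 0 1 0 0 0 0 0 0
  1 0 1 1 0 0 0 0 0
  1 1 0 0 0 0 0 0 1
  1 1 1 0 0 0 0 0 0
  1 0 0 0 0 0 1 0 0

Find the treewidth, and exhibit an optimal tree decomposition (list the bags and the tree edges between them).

The largest bag has 3 vertices, giving width 2; this decomposition certifies tw(G) ≤ 2. For the lower bound, the 3 vertices {1, 7, 9} are pairwise adjacent, and any tree decomposition puts a clique entirely inside one bag — forcing width ≥ 2. Therefore the treewidth is 2.

Treewidth 2.
One optimal decomposition is:
Bags: B1 = {1, 3, 5}  B2 = {1, 3, 8}  B3 = {1, 2, 8}  B4 = {1, 3, 6}  B5 = {1, 2, 7}  B6 = {3, 4, 6}  B7 = {1, 7, 9}
Tree: B1–B2, B2–B3, B2–B4, B3–B5, B4–B6, B5–B7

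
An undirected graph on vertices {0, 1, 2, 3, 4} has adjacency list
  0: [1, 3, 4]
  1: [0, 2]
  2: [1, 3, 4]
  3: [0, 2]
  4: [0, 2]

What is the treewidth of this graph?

A width-2 tree decomposition is:
Bags: B1 = {0, 2, 3}  B2 = {0, 1, 2}  B3 = {0, 2, 4}
Tree: B1–B2, B2–B3
Each bag holds 3 vertices, so the decomposition has width 2, which upper-bounds the treewidth. Since 3–2–1–0–3 is a cycle in G, G is not acyclic. Forests are exactly the graphs of treewidth ≤ 1, so tw(G) ≥ 2. Combining the bounds, tw(G) = 2.

2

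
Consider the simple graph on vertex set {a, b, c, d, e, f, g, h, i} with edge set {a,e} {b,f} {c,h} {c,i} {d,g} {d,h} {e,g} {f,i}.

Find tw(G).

A width-1 tree decomposition is:
Bags: B1 = {a, e}  B2 = {e, g}  B3 = {d, g}  B4 = {d, h}  B5 = {c, h}  B6 = {c, i}  B7 = {f, i}  B8 = {b, f}
Tree: B1–B2, B2–B3, B3–B4, B4–B5, B5–B6, B6–B7, B7–B8
Every bag has size at most 2, so the width is 2 − 1 = 1 and tw(G) ≤ 1. Any graph with an edge has treewidth ≥ 1, and G has the edge a–e. The upper and lower bounds meet at 1, so that is the treewidth.

1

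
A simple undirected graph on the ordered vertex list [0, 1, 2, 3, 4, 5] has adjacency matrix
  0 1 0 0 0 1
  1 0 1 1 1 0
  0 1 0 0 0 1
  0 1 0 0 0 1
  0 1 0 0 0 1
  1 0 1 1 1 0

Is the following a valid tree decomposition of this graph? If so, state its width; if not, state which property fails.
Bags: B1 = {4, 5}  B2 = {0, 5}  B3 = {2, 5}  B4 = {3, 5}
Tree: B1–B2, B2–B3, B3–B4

No — vertex 1 appears in no bag.

A tree decomposition must satisfy three properties: every vertex lies in some bag; for every edge, both endpoints lie together in some bag; and for every vertex, the bags containing it form a connected subtree. Here vertex 1 appears in no bag, so the decomposition is invalid.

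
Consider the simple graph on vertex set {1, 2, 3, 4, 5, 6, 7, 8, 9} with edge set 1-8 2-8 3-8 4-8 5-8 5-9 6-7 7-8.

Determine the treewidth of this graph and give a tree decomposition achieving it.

Treewidth 1.
One optimal decomposition is:
Bags: B1 = {4, 8}  B2 = {7, 8}  B3 = {3, 8}  B4 = {5, 8}  B5 = {2, 8}  B6 = {6, 7}  B7 = {1, 8}  B8 = {5, 9}
Tree: B1–B2, B1–B3, B1–B4, B2–B5, B2–B6, B3–B7, B4–B8

The largest bag has 2 vertices, giving width 1; this decomposition certifies tw(G) ≤ 1. Since G has at least one edge (e.g. 4–8), it is not an edgeless graph, so tw(G) ≥ 1. Therefore the treewidth is 1.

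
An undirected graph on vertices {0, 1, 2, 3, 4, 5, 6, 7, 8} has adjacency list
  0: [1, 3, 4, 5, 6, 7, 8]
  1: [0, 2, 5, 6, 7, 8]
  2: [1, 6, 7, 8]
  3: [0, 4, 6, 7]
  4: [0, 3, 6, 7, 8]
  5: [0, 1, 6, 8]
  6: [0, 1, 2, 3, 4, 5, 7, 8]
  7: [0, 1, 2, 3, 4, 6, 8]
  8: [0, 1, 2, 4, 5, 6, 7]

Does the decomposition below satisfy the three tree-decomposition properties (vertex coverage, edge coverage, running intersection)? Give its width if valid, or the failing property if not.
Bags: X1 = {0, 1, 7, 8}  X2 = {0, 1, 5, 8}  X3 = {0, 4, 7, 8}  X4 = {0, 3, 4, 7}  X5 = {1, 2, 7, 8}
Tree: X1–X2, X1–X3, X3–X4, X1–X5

A tree decomposition must satisfy three properties: every vertex lies in some bag; for every edge, both endpoints lie together in some bag; and for every vertex, the bags containing it form a connected subtree. Here vertex 6 appears in no bag, so the decomposition is invalid.

No — vertex 6 appears in no bag.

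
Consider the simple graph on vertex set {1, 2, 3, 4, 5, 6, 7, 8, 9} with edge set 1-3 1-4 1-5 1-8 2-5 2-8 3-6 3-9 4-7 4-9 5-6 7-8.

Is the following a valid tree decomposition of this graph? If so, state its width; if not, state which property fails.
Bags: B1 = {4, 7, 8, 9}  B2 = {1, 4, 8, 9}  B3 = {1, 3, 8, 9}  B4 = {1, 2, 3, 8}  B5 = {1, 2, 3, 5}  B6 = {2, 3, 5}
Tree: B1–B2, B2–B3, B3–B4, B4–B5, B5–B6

No — vertex 6 appears in no bag.

A tree decomposition must satisfy three properties: every vertex lies in some bag; for every edge, both endpoints lie together in some bag; and for every vertex, the bags containing it form a connected subtree. Here vertex 6 appears in no bag, so the decomposition is invalid.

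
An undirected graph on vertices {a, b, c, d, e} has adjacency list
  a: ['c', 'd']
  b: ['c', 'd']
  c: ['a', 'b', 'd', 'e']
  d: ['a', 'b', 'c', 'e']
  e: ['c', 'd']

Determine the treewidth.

2

A width-2 tree decomposition is:
Bags: B1 = {b, c, d}  B2 = {c, d, e}  B3 = {a, c, d}
Tree: B1–B2, B2–B3
Every bag has size at most 3, so the width is 3 − 1 = 2 and tw(G) ≤ 2. On the other hand G contains the 3-clique {c, d, e}. A clique must lie in a single bag of any decomposition, so no decomposition can have width below 2. The upper and lower bounds meet at 2, so that is the treewidth.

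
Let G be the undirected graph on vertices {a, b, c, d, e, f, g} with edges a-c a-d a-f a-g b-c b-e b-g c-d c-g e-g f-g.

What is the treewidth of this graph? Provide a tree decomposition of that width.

Treewidth 2.
One optimal decomposition is:
Bags: B1 = {b, c, g}  B2 = {a, c, g}  B3 = {a, f, g}  B4 = {a, c, d}  B5 = {b, e, g}
Tree: B1–B2, B2–B3, B2–B4, B1–B5

Every bag has size at most 3, so the width is 3 − 1 = 2 and tw(G) ≤ 2. On the other hand G contains the 3-clique {a, c, d}. A clique must lie in a single bag of any decomposition, so no decomposition can have width below 2. Combining the bounds, tw(G) = 2.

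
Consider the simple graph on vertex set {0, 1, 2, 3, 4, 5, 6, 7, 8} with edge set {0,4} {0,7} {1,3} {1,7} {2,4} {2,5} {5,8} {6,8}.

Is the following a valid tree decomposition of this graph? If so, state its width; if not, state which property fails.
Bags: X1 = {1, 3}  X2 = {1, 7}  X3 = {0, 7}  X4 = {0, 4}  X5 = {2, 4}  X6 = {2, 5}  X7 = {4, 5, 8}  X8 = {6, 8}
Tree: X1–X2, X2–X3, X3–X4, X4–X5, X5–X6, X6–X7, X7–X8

A tree decomposition must satisfy three properties: every vertex lies in some bag; for every edge, both endpoints lie together in some bag; and for every vertex, the bags containing it form a connected subtree. Here bags containing vertex 4 are not connected in the tree, so the decomposition is invalid.

No — bags containing vertex 4 are not connected in the tree.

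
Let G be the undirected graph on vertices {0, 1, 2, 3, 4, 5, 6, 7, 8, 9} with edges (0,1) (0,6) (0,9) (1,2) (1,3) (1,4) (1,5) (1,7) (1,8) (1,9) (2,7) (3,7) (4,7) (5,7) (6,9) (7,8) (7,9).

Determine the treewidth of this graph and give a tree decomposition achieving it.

Treewidth 2.
One such decomposition:
Bags: B1 = {1, 3, 7}  B2 = {1, 7, 9}  B3 = {0, 1, 9}  B4 = {1, 2, 7}  B5 = {1, 5, 7}  B6 = {0, 6, 9}  B7 = {1, 4, 7}  B8 = {1, 7, 8}
Tree: B1–B2, B2–B3, B2–B4, B4–B5, B3–B6, B4–B7, B2–B8

The largest bag has 3 vertices, giving width 2; this decomposition certifies tw(G) ≤ 2. For the lower bound, the 3 vertices {0, 1, 9} are pairwise adjacent, and any tree decomposition puts a clique entirely inside one bag — forcing width ≥ 2. Therefore the treewidth is 2.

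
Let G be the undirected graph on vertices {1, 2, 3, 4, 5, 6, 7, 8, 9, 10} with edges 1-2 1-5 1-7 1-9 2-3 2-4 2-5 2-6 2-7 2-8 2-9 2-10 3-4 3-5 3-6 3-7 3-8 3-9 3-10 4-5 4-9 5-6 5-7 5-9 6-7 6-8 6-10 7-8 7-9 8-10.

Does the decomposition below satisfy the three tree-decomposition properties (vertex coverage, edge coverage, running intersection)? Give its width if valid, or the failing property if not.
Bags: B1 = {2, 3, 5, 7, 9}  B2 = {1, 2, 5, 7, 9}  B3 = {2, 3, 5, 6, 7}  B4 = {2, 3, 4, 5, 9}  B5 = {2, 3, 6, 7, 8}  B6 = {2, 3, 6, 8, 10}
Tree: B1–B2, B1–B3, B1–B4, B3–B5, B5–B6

Yes; width 4.

Vertex coverage: the bags together contain {1, 2, 3, 4, 5, 6, 7, 8, 9, 10}, the full vertex set. Edge coverage: each edge of G has both endpoints in at least one bag. Running intersection: for every vertex, the bags containing it form a connected subtree. All three properties hold, so this is a valid tree decomposition of width max|bag| − 1 = 4, and hence tw(G) ≤ 4.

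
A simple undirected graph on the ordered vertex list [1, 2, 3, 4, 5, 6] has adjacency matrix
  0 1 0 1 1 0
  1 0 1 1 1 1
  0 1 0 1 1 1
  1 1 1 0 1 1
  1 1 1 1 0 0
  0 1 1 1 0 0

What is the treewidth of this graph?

A width-3 tree decomposition is:
Bags: B1 = {1, 2, 4, 5}  B2 = {2, 3, 4, 5}  B3 = {2, 3, 4, 6}
Tree: B1–B2, B2–B3
Every bag has size at most 4, so the width is 4 − 1 = 3 and tw(G) ≤ 3. Conversely, {1, 2, 4, 5} is a clique of size 4, and the vertices of any clique must share a bag in every tree decomposition; so some bag has ≥ 4 vertices and tw(G) ≥ 3. Hence tw(G) = 3 exactly.

3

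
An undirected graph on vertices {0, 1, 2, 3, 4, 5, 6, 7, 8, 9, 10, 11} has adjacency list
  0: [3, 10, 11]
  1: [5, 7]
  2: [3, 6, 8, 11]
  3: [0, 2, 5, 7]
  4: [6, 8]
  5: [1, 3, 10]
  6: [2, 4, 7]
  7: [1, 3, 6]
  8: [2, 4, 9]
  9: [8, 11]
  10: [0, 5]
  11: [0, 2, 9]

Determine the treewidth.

3

A width-3 tree decomposition is:
Bags: B1 = {4, 8, 9, 11}  B2 = {2, 4, 8, 11}  B3 = {2, 4, 6, 11}  B4 = {0, 2, 6, 11}  B5 = {0, 2, 3, 6}  B6 = {0, 3, 6, 7}  B7 = {0, 3, 7, 10}  B8 = {3, 5, 7, 10}  B9 = {1, 5, 7, 10}
Tree: B1–B2, B2–B3, B3–B4, B4–B5, B5–B6, B6–B7, B7–B8, B8–B9
Each bag holds 4 vertices, so the decomposition has width 3, which upper-bounds the treewidth. For the lower bound: the 4 vertex sets {4,8,9}, {11}, {2}, {0,3,6,7} are disjoint, each induces a connected subgraph, and every pair is joined by at least one edge of G. Contracting each set to a single vertex therefore yields K_{4} as a minor, and since treewidth is minor-monotone, tw(G) ≥ tw(K_{4}) = 3. The upper and lower bounds meet at 3, so that is the treewidth.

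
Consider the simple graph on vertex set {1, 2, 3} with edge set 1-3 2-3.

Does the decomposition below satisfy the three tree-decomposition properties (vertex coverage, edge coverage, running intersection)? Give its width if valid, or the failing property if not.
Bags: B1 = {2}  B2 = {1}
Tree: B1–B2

No — vertex 3 appears in no bag.

A tree decomposition must satisfy three properties: every vertex lies in some bag; for every edge, both endpoints lie together in some bag; and for every vertex, the bags containing it form a connected subtree. Here vertex 3 appears in no bag, so the decomposition is invalid.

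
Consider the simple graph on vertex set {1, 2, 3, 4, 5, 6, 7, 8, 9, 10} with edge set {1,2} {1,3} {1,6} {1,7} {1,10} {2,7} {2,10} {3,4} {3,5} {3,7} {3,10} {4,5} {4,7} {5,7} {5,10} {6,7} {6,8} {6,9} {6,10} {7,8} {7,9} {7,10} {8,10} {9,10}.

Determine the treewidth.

A width-3 tree decomposition is:
Bags: B1 = {1, 3, 7, 10}  B2 = {1, 2, 7, 10}  B3 = {1, 6, 7, 10}  B4 = {3, 5, 7, 10}  B5 = {6, 7, 9, 10}  B6 = {3, 4, 5, 7}  B7 = {6, 7, 8, 10}
Tree: B1–B2, B1–B3, B1–B4, B3–B5, B4–B6, B3–B7
Each bag holds 4 vertices, so the decomposition has width 3, which upper-bounds the treewidth. For the lower bound, the 4 vertices {6, 7, 8, 10} are pairwise adjacent, and any tree decomposition puts a clique entirely inside one bag — forcing width ≥ 3. Hence tw(G) = 3 exactly.

3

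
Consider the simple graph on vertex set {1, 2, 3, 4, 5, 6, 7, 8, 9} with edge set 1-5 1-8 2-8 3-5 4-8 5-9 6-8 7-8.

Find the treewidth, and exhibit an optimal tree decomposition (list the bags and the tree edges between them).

Each bag holds 2 vertices, so the decomposition has width 1, which upper-bounds the treewidth. Any graph with an edge has treewidth ≥ 1, and G has the edge 6–8. The upper and lower bounds meet at 1, so that is the treewidth.

Treewidth 1.
One such decomposition:
Bags: B1 = {6, 8}  B2 = {1, 8}  B3 = {7, 8}  B4 = {1, 5}  B5 = {5, 9}  B6 = {3, 5}  B7 = {2, 8}  B8 = {4, 8}
Tree: B1–B2, B1–B3, B2–B4, B4–B5, B5–B6, B2–B7, B3–B8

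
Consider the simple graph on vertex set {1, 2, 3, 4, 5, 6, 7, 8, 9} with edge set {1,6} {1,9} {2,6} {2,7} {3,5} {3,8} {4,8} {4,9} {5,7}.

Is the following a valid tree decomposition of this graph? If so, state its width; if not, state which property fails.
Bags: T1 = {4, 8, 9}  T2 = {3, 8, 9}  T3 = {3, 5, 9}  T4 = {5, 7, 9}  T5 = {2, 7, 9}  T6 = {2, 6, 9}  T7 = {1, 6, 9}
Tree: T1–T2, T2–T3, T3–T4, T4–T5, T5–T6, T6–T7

Checking the three conditions: (i) the bags cover all of {1, 2, 3, 4, 5, 6, 7, 8, 9}; (ii) for each edge, some bag contains both endpoints; (iii) the bags containing any fixed vertex form a subtree. All hold, so the decomposition is valid with width 3 − 1 = 2.

Yes; width 2.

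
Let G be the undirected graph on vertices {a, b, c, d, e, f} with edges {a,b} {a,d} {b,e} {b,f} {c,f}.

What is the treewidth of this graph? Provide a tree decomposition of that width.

The largest bag has 2 vertices, giving width 1; this decomposition certifies tw(G) ≤ 1. Any graph with an edge has treewidth ≥ 1, and G has the edge b–a. Therefore the treewidth is 1.

Treewidth 1.
One optimal decomposition is:
Bags: B1 = {a, b}  B2 = {a, d}  B3 = {b, f}  B4 = {c, f}  B5 = {b, e}
Tree: B1–B2, B1–B3, B3–B4, B3–B5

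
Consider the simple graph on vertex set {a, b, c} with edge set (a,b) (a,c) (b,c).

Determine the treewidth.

A width-2 tree decomposition is:
Bags: B1 = {a, b, c}
Tree: (single bag)
With just one bag of size 3, the width is 3 − 1 = 2, so tw(G) ≤ 2. For the lower bound, the 3 vertices {a, b, c} are pairwise adjacent, and any tree decomposition puts a clique entirely inside one bag — forcing width ≥ 2. Hence tw(G) = 2 exactly.

2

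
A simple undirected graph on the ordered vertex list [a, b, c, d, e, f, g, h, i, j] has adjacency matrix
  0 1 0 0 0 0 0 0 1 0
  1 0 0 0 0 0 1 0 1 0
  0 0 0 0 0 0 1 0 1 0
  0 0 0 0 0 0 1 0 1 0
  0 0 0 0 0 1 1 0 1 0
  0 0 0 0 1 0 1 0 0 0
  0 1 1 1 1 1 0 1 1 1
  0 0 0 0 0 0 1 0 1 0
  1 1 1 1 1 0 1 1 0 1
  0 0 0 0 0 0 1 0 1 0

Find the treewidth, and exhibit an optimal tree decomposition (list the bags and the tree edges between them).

Treewidth 2.
Bags: B1 = {b, g, i}  B2 = {a, b, i}  B3 = {g, h, i}  B4 = {e, g, i}  B5 = {c, g, i}  B6 = {e, f, g}  B7 = {g, i, j}  B8 = {d, g, i}
Tree: B1–B2, B1–B3, B1–B4, B4–B5, B4–B6, B5–B7, B1–B8

Every bag has size at most 3, so the width is 3 − 1 = 2 and tw(G) ≤ 2. For the lower bound, the 3 vertices {e, f, g} are pairwise adjacent, and any tree decomposition puts a clique entirely inside one bag — forcing width ≥ 2. The upper and lower bounds meet at 2, so that is the treewidth.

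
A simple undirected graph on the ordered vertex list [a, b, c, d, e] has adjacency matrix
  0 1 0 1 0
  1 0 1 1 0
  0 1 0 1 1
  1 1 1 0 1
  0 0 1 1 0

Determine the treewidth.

2

A width-2 tree decomposition is:
Bags: B1 = {b, c, d}  B2 = {a, b, d}  B3 = {c, d, e}
Tree: B1–B2, B1–B3
Every bag has size at most 3, so the width is 3 − 1 = 2 and tw(G) ≤ 2. Conversely, {c, d, e} is a clique of size 3, and the vertices of any clique must share a bag in every tree decomposition; so some bag has ≥ 3 vertices and tw(G) ≥ 2. Hence tw(G) = 2 exactly.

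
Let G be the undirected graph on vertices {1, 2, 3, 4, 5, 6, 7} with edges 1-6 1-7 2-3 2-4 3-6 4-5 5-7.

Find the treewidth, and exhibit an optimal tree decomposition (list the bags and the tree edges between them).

Treewidth 2.
One such decomposition:
Bags: B1 = {1, 5, 7}  B2 = {1, 4, 5}  B3 = {1, 2, 4}  B4 = {1, 2, 3}  B5 = {1, 3, 6}
Tree: B1–B2, B2–B3, B3–B4, B4–B5

Each bag holds 3 vertices, so the decomposition has width 2, which upper-bounds the treewidth. Since 1–7–5–4–2–3–6–1 is a cycle in G, G is not acyclic. Forests are exactly the graphs of treewidth ≤ 1, so tw(G) ≥ 2. Combining the bounds, tw(G) = 2.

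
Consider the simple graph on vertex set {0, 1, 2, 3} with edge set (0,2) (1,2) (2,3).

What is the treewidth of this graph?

1

A width-1 tree decomposition is:
Bags: B1 = {1, 2}  B2 = {2, 3}  B3 = {0, 2}
Tree: B1–B2, B2–B3
Each bag holds 2 vertices, so the decomposition has width 1, which upper-bounds the treewidth. G has an edge, so its treewidth is at least 1. Hence tw(G) = 1 exactly.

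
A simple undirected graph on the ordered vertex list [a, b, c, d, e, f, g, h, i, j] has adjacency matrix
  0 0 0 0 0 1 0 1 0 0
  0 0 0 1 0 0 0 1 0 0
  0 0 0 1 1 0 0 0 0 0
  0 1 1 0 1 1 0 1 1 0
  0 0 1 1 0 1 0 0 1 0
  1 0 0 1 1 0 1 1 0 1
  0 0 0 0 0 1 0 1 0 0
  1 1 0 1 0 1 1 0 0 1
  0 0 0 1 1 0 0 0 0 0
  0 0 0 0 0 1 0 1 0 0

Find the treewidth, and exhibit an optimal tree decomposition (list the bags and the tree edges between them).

Treewidth 2.
One such decomposition:
Bags: B1 = {b, d, h}  B2 = {d, f, h}  B3 = {d, e, f}  B4 = {f, g, h}  B5 = {a, f, h}  B6 = {c, d, e}  B7 = {d, e, i}  B8 = {f, h, j}
Tree: B1–B2, B2–B3, B2–B4, B4–B5, B3–B6, B3–B7, B4–B8

The largest bag has 3 vertices, giving width 2; this decomposition certifies tw(G) ≤ 2. For the lower bound, the 3 vertices {c, d, e} are pairwise adjacent, and any tree decomposition puts a clique entirely inside one bag — forcing width ≥ 2. Hence tw(G) = 2 exactly.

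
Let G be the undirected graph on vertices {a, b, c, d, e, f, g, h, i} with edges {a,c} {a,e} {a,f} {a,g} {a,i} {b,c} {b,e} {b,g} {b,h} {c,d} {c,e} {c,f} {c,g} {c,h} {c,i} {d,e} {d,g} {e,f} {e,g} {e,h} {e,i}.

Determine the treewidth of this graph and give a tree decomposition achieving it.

The largest bag has 4 vertices, giving width 3; this decomposition certifies tw(G) ≤ 3. For the lower bound, the 4 vertices {c, d, e, g} are pairwise adjacent, and any tree decomposition puts a clique entirely inside one bag — forcing width ≥ 3. Therefore the treewidth is 3.

Treewidth 3.
Bags: B1 = {a, c, e, f}  B2 = {a, c, e, g}  B3 = {a, c, e, i}  B4 = {b, c, e, g}  B5 = {b, c, e, h}  B6 = {c, d, e, g}
Tree: B1–B2, B2–B3, B2–B4, B4–B5, B2–B6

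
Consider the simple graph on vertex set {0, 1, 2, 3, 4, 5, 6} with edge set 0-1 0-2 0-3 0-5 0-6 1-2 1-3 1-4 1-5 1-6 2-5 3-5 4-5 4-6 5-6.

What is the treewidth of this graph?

3

A width-3 tree decomposition is:
Bags: B1 = {0, 1, 2, 5}  B2 = {0, 1, 5, 6}  B3 = {1, 4, 5, 6}  B4 = {0, 1, 3, 5}
Tree: B1–B2, B2–B3, B2–B4
The largest bag has 4 vertices, giving width 3; this decomposition certifies tw(G) ≤ 3. For the lower bound, the 4 vertices {0, 1, 2, 5} are pairwise adjacent, and any tree decomposition puts a clique entirely inside one bag — forcing width ≥ 3. Hence tw(G) = 3 exactly.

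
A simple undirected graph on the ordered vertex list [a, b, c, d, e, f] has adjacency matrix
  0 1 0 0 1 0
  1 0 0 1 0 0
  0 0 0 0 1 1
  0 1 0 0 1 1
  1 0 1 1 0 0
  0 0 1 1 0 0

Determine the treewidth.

2

A width-2 tree decomposition is:
Bags: B1 = {c, e, f}  B2 = {d, e, f}  B3 = {a, d, e}  B4 = {a, b, d}
Tree: B1–B2, B2–B3, B3–B4
The largest bag has 3 vertices, giving width 2; this decomposition certifies tw(G) ≤ 2. For the lower bound, G contains the cycle c–f–d–e–c, so G is not a forest; only forests have treewidth ≤ 1, hence tw(G) ≥ 2. Combining the bounds, tw(G) = 2.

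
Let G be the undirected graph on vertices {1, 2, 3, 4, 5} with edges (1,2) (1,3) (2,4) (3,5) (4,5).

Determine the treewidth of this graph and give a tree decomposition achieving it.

Treewidth 2.
Bags: B1 = {1, 2, 4}  B2 = {1, 3, 4}  B3 = {3, 4, 5}
Tree: B1–B2, B2–B3

Each bag holds 3 vertices, so the decomposition has width 2, which upper-bounds the treewidth. For the lower bound, G contains the cycle 4–2–1–3–5–4, so G is not a forest; only forests have treewidth ≤ 1, hence tw(G) ≥ 2. Hence tw(G) = 2 exactly.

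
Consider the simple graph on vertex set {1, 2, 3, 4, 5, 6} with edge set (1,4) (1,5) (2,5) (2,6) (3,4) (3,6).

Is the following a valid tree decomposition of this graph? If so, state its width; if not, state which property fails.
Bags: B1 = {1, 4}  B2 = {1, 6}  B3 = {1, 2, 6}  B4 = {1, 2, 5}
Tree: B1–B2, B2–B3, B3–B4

A tree decomposition must satisfy three properties: every vertex lies in some bag; for every edge, both endpoints lie together in some bag; and for every vertex, the bags containing it form a connected subtree. Here vertex 3 appears in no bag, so the decomposition is invalid.

No — vertex 3 appears in no bag.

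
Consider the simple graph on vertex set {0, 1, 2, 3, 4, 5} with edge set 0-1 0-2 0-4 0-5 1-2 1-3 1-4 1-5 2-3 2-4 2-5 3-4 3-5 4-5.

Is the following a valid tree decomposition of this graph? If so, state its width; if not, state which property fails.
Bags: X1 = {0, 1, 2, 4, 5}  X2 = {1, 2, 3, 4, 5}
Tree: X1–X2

Checking the three conditions: (i) the bags cover all of {0, 1, 2, 3, 4, 5}; (ii) for each edge, some bag contains both endpoints; (iii) the bags containing any fixed vertex form a subtree. All hold, so the decomposition is valid with width 5 − 1 = 4.

Yes; width 4.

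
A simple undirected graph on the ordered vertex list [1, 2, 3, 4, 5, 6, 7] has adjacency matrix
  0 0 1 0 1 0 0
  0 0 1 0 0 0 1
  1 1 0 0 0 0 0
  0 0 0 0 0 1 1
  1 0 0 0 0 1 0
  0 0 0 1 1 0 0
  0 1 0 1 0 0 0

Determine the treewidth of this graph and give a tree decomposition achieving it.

The largest bag has 3 vertices, giving width 2; this decomposition certifies tw(G) ≤ 2. The edges 4–7–2–3–1–5–6–4 form a cycle, so G is not a tree and its treewidth is at least 2. Combining the bounds, tw(G) = 2.

Treewidth 2.
One such decomposition:
Bags: B1 = {2, 4, 7}  B2 = {2, 3, 4}  B3 = {1, 3, 4}  B4 = {1, 4, 5}  B5 = {4, 5, 6}
Tree: B1–B2, B2–B3, B3–B4, B4–B5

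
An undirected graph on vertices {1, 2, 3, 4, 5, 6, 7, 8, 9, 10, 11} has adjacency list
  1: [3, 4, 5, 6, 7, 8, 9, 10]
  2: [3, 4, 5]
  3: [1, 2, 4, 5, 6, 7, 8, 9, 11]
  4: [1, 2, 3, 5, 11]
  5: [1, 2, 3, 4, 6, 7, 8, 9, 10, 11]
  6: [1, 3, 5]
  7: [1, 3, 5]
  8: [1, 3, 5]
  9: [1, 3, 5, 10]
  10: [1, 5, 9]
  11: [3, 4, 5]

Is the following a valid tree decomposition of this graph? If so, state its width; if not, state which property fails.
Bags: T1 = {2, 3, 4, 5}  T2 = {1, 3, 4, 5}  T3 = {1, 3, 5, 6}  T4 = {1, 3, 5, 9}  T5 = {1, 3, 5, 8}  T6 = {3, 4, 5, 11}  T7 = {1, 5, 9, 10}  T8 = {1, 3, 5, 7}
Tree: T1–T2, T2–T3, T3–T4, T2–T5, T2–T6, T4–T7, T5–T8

Yes; width 3.

Every vertex of G appears in some bag (union = {1, 2, 3, 4, 5, 6, 7, 8, 9, 10, 11}); every edge is covered by a bag; and for each vertex v the set of bags containing v is connected in the bag tree. The decomposition is therefore valid. The largest bag has 4 vertices, so the width is 3.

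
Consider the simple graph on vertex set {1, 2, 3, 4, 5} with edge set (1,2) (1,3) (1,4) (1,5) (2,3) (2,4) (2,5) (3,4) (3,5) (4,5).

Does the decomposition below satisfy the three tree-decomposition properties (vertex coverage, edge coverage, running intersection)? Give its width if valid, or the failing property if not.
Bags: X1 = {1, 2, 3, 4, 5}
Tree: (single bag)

Yes; width 4.

Checking the three conditions: (i) the bags cover all of {1, 2, 3, 4, 5}; (ii) for each edge, some bag contains both endpoints; (iii) the bags containing any fixed vertex form a subtree. All hold, so the decomposition is valid with width 5 − 1 = 4.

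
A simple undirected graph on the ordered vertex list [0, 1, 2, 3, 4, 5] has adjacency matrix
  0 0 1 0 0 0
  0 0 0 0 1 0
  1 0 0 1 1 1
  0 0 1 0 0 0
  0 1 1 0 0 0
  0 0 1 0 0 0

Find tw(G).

1

A width-1 tree decomposition is:
Bags: B1 = {0, 2}  B2 = {2, 3}  B3 = {2, 4}  B4 = {2, 5}  B5 = {1, 4}
Tree: B1–B2, B1–B3, B2–B4, B3–B5
Every bag has size at most 2, so the width is 2 − 1 = 1 and tw(G) ≤ 1. Since G has at least one edge (e.g. 0–2), it is not an edgeless graph, so tw(G) ≥ 1. The upper and lower bounds meet at 1, so that is the treewidth.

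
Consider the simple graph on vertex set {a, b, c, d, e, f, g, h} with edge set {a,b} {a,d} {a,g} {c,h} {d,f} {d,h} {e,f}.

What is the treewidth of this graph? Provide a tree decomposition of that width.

The largest bag has 2 vertices, giving width 1; this decomposition certifies tw(G) ≤ 1. Any graph with an edge has treewidth ≥ 1, and G has the edge h–d. Combining the bounds, tw(G) = 1.

Treewidth 1.
One such decomposition:
Bags: B1 = {d, h}  B2 = {d, f}  B3 = {c, h}  B4 = {e, f}  B5 = {a, d}  B6 = {a, g}  B7 = {a, b}
Tree: B1–B2, B1–B3, B2–B4, B2–B5, B5–B6, B6–B7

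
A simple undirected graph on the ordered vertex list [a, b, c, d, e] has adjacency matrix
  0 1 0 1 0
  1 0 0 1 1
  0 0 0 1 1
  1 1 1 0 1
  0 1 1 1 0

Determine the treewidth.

2

A width-2 tree decomposition is:
Bags: B1 = {a, b, d}  B2 = {b, d, e}  B3 = {c, d, e}
Tree: B1–B2, B2–B3
Each bag holds 3 vertices, so the decomposition has width 2, which upper-bounds the treewidth. On the other hand G contains the 3-clique {c, d, e}. A clique must lie in a single bag of any decomposition, so no decomposition can have width below 2. The upper and lower bounds meet at 2, so that is the treewidth.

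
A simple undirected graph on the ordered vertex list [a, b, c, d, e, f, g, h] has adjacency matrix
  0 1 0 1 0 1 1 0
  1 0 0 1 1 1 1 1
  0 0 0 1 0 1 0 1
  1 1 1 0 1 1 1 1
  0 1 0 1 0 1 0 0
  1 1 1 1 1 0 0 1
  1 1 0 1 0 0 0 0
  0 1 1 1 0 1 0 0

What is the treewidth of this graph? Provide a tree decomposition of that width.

Treewidth 3.
Bags: B1 = {a, b, d, f}  B2 = {b, d, f, h}  B3 = {b, d, e, f}  B4 = {a, b, d, g}  B5 = {c, d, f, h}
Tree: B1–B2, B1–B3, B1–B4, B2–B5

The largest bag has 4 vertices, giving width 3; this decomposition certifies tw(G) ≤ 3. Conversely, {a, b, d, g} is a clique of size 4, and the vertices of any clique must share a bag in every tree decomposition; so some bag has ≥ 4 vertices and tw(G) ≥ 3. Therefore the treewidth is 3.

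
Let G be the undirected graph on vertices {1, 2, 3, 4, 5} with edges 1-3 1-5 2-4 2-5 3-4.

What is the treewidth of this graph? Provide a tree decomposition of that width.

The largest bag has 3 vertices, giving width 2; this decomposition certifies tw(G) ≤ 2. Since 1–5–2–4–3–1 is a cycle in G, G is not acyclic. Forests are exactly the graphs of treewidth ≤ 1, so tw(G) ≥ 2. Therefore the treewidth is 2.

Treewidth 2.
Bags: B1 = {1, 2, 5}  B2 = {1, 2, 4}  B3 = {1, 3, 4}
Tree: B1–B2, B2–B3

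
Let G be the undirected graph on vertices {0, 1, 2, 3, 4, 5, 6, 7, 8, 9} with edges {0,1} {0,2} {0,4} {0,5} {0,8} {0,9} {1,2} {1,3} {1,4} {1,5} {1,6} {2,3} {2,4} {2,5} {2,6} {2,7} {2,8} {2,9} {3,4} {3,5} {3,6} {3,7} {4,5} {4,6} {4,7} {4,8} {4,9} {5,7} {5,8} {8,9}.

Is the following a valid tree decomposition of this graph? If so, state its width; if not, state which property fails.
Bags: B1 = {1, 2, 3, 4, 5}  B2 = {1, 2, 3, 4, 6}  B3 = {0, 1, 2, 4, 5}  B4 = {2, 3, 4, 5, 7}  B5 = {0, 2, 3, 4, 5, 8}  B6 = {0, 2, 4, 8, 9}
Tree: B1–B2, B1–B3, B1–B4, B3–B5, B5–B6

No — bags containing vertex 3 are not connected in the tree.

A tree decomposition must satisfy three properties: every vertex lies in some bag; for every edge, both endpoints lie together in some bag; and for every vertex, the bags containing it form a connected subtree. Here bags containing vertex 3 are not connected in the tree, so the decomposition is invalid.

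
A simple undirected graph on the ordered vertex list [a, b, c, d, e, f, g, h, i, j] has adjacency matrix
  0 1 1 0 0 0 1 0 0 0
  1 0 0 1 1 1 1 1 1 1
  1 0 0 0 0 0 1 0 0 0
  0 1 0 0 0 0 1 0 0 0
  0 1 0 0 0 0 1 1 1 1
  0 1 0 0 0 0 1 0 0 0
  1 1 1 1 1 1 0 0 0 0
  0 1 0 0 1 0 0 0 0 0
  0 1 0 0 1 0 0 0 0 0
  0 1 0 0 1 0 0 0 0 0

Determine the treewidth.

2

A width-2 tree decomposition is:
Bags: B1 = {b, e, i}  B2 = {b, e, g}  B3 = {a, b, g}  B4 = {b, d, g}  B5 = {b, e, j}  B6 = {a, c, g}  B7 = {b, f, g}  B8 = {b, e, h}
Tree: B1–B2, B2–B3, B2–B4, B1–B5, B3–B6, B3–B7, B5–B8
Each bag holds 3 vertices, so the decomposition has width 2, which upper-bounds the treewidth. For the lower bound, the 3 vertices {a, c, g} are pairwise adjacent, and any tree decomposition puts a clique entirely inside one bag — forcing width ≥ 2. Hence tw(G) = 2 exactly.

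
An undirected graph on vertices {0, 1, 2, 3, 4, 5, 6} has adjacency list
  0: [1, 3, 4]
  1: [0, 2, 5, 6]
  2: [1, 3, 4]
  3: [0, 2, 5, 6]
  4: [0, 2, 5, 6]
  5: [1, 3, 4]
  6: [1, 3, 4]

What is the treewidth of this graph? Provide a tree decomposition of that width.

Treewidth 3.
One optimal decomposition is:
Bags: B1 = {1, 3, 4, 6}  B2 = {1, 2, 3, 4}  B3 = {1, 3, 4, 5}  B4 = {0, 1, 3, 4}
Tree: B1–B2, B2–B3, B3–B4

Each bag holds 4 vertices, so the decomposition has width 3, which upper-bounds the treewidth. For the lower bound: the 4 vertex sets {3,6}, {2,4}, {1}, {5} are disjoint, each induces a connected subgraph, and every pair is joined by at least one edge of G. Contracting each set to a single vertex therefore yields K_{4} as a minor, and since treewidth is minor-monotone, tw(G) ≥ tw(K_{4}) = 3. The upper and lower bounds meet at 3, so that is the treewidth.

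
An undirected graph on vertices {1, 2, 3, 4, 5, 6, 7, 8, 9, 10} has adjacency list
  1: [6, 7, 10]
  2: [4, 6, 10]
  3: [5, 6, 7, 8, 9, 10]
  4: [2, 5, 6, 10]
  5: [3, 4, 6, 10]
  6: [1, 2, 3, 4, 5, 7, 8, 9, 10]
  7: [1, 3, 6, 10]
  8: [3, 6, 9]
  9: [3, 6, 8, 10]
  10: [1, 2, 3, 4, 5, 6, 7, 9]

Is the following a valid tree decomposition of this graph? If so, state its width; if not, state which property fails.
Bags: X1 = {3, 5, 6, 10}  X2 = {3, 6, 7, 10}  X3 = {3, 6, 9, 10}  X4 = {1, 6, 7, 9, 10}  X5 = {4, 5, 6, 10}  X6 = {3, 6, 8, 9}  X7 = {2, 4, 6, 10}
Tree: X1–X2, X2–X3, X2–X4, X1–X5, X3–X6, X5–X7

A tree decomposition must satisfy three properties: every vertex lies in some bag; for every edge, both endpoints lie together in some bag; and for every vertex, the bags containing it form a connected subtree. Here bags containing vertex 9 are not connected in the tree, so the decomposition is invalid.

No — bags containing vertex 9 are not connected in the tree.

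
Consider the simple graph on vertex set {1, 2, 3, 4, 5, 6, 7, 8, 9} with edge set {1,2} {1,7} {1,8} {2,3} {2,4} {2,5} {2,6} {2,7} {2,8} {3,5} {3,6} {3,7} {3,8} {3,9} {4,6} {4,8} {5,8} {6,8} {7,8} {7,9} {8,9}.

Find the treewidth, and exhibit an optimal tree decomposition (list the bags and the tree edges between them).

Treewidth 3.
One such decomposition:
Bags: B1 = {2, 3, 7, 8}  B2 = {2, 3, 6, 8}  B3 = {1, 2, 7, 8}  B4 = {2, 4, 6, 8}  B5 = {2, 3, 5, 8}  B6 = {3, 7, 8, 9}
Tree: B1–B2, B1–B3, B2–B4, B2–B5, B1–B6

Every bag has size at most 4, so the width is 4 − 1 = 3 and tw(G) ≤ 3. For the lower bound, the 4 vertices {3, 7, 8, 9} are pairwise adjacent, and any tree decomposition puts a clique entirely inside one bag — forcing width ≥ 3. The upper and lower bounds meet at 3, so that is the treewidth.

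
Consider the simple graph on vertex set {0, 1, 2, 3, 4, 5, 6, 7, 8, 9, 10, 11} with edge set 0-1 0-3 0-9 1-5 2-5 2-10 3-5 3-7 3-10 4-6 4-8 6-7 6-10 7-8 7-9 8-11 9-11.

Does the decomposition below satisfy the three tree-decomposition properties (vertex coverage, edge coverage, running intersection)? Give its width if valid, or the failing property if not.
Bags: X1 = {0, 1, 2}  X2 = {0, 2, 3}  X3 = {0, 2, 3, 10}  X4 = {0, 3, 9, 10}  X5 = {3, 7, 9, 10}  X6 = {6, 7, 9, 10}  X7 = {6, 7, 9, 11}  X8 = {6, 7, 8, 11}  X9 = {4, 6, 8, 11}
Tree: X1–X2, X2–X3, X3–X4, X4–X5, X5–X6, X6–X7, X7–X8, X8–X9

A tree decomposition must satisfy three properties: every vertex lies in some bag; for every edge, both endpoints lie together in some bag; and for every vertex, the bags containing it form a connected subtree. Here vertex 5 appears in no bag, so the decomposition is invalid.

No — vertex 5 appears in no bag.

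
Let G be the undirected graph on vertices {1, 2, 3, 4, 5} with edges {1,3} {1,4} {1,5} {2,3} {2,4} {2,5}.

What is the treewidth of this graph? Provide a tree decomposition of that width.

Every bag has size at most 3, so the width is 3 − 1 = 2 and tw(G) ≤ 2. For the lower bound, G contains the cycle 5–1–3–2–5, so G is not a forest; only forests have treewidth ≤ 1, hence tw(G) ≥ 2. Hence tw(G) = 2 exactly.

Treewidth 2.
One optimal decomposition is:
Bags: B1 = {1, 2, 5}  B2 = {1, 2, 3}  B3 = {1, 2, 4}
Tree: B1–B2, B2–B3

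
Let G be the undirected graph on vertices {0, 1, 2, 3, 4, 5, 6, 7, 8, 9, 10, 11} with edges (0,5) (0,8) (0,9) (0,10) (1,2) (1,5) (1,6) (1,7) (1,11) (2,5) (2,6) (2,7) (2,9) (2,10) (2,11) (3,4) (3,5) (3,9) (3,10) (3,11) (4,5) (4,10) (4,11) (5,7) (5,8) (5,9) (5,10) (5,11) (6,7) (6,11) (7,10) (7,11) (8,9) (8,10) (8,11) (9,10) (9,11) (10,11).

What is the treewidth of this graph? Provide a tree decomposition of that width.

Every bag has size at most 5, so the width is 5 − 1 = 4 and tw(G) ≤ 4. For the lower bound, the 5 vertices {1, 2, 5, 7, 11} are pairwise adjacent, and any tree decomposition puts a clique entirely inside one bag — forcing width ≥ 4. Hence tw(G) = 4 exactly.

Treewidth 4.
One such decomposition:
Bags: B1 = {1, 2, 5, 7, 11}  B2 = {2, 5, 7, 10, 11}  B3 = {2, 5, 9, 10, 11}  B4 = {1, 2, 6, 7, 11}  B5 = {5, 8, 9, 10, 11}  B6 = {0, 5, 8, 9, 10}  B7 = {3, 5, 9, 10, 11}  B8 = {3, 4, 5, 10, 11}
Tree: B1–B2, B2–B3, B1–B4, B3–B5, B5–B6, B5–B7, B7–B8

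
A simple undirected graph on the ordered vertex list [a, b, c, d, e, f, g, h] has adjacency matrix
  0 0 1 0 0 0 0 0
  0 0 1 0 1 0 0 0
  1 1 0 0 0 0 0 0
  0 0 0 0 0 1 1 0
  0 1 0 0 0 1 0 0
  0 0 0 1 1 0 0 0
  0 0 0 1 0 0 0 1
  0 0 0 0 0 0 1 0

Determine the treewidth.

A width-1 tree decomposition is:
Bags: B1 = {g, h}  B2 = {d, g}  B3 = {d, f}  B4 = {e, f}  B5 = {b, e}  B6 = {b, c}  B7 = {a, c}
Tree: B1–B2, B2–B3, B3–B4, B4–B5, B5–B6, B6–B7
The largest bag has 2 vertices, giving width 1; this decomposition certifies tw(G) ≤ 1. Any graph with an edge has treewidth ≥ 1, and G has the edge h–g. Combining the bounds, tw(G) = 1.

1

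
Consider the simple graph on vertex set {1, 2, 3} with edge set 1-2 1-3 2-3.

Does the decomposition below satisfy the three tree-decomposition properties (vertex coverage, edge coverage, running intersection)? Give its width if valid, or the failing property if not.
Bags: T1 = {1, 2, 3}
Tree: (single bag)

Vertex coverage: the bags together contain {1, 2, 3}, the full vertex set. Edge coverage: each edge of G has both endpoints in at least one bag. Running intersection: for every vertex, the bags containing it form a connected subtree. All three properties hold, so this is a valid tree decomposition of width max|bag| − 1 = 2, and hence tw(G) ≤ 2.

Yes; width 2.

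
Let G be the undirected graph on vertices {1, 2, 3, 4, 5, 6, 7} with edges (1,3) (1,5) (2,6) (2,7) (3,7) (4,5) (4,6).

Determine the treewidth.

A width-2 tree decomposition is:
Bags: B1 = {2, 6, 7}  B2 = {4, 6, 7}  B3 = {4, 5, 7}  B4 = {1, 5, 7}  B5 = {1, 3, 7}
Tree: B1–B2, B2–B3, B3–B4, B4–B5
Each bag holds 3 vertices, so the decomposition has width 2, which upper-bounds the treewidth. The edges 7–2–6–4–5–1–3–7 form a cycle, so G is not a tree and its treewidth is at least 2. Combining the bounds, tw(G) = 2.

2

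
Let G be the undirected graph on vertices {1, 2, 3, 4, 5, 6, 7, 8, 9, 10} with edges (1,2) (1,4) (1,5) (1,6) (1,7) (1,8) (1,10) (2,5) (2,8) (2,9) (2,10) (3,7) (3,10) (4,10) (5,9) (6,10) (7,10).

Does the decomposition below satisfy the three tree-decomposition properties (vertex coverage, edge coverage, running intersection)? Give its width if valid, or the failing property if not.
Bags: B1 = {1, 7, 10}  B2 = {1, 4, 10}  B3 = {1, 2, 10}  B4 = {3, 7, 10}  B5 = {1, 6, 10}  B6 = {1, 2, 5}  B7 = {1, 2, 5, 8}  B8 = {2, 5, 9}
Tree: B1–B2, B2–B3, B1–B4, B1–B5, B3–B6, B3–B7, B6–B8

No — bags containing vertex 5 are not connected in the tree.

A tree decomposition must satisfy three properties: every vertex lies in some bag; for every edge, both endpoints lie together in some bag; and for every vertex, the bags containing it form a connected subtree. Here bags containing vertex 5 are not connected in the tree, so the decomposition is invalid.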